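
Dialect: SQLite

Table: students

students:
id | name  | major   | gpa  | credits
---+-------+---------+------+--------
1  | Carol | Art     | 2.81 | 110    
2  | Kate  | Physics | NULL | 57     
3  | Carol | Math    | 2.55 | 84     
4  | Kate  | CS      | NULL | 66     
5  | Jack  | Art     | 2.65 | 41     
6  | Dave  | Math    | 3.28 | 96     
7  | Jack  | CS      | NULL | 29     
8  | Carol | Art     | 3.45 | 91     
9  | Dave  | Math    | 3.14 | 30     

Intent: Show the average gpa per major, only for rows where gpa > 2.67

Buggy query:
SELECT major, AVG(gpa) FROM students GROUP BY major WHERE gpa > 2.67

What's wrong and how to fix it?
Bug: WHERE cannot follow GROUP BY

Fix: Place WHERE between FROM and GROUP BY

Corrected query:
SELECT major, AVG(gpa) FROM students WHERE gpa > 2.67 GROUP BY major

Result:
major | AVG(gpa)
------+---------
Art   | 3.13    
Math  | 3.21    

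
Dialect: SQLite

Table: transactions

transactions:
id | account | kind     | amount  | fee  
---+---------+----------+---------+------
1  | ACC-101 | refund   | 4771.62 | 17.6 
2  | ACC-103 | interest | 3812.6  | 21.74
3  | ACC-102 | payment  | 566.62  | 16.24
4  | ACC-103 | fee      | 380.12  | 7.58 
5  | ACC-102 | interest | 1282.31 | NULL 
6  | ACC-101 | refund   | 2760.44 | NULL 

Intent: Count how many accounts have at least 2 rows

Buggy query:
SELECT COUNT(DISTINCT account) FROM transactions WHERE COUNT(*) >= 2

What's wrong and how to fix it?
Bug: WHERE filters individual rows, not groups, so a group-level COUNT is invalid there

Fix: Use a subquery that GROUPs and filters with HAVING, then count its rows

Corrected query:
SELECT COUNT(*) FROM (SELECT account FROM transactions GROUP BY account HAVING COUNT(*) >= 2)

Result:
COUNT(*)
--------
3       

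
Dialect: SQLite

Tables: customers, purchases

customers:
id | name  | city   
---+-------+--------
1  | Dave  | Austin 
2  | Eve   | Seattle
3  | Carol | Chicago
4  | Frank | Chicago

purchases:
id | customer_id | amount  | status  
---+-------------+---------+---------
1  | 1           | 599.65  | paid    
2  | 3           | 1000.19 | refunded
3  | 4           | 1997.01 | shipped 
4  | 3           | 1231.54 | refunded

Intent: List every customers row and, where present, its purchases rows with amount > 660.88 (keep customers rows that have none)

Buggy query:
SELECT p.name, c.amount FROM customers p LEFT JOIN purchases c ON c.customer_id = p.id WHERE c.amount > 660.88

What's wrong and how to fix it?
Bug: Filtering c.amount in WHERE discards the NULL rows produced by LEFT JOIN, turning it into an inner join

Fix: Move the right-table condition into the ON clause so unmatched parents are kept

Corrected query:
SELECT p.name, c.amount FROM customers p LEFT JOIN purchases c ON c.customer_id = p.id AND c.amount > 660.88

Result:
name  | amount 
------+--------
Dave  | NULL   
Eve   | NULL   
Carol | 1000.19
Carol | 1231.54
Frank | 1997.01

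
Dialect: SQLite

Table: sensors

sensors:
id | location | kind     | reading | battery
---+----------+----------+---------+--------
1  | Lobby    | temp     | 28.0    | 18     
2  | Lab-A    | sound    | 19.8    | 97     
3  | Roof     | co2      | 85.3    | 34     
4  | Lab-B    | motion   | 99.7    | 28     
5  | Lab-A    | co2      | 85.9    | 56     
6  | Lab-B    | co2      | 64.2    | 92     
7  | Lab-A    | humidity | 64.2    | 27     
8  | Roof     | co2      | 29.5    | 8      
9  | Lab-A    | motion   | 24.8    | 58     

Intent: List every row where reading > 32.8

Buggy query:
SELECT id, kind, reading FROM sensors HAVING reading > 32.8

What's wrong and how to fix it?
Bug: This is a non-aggregate query (no GROUP BY, no aggregates), so in SQLite the HAVING clause is invalid here; a row-level condition belongs in WHERE

Fix: Use WHERE for row-level filtering

Corrected query:
SELECT id, kind, reading FROM sensors WHERE reading > 32.8

Result:
id | kind     | reading
---+----------+--------
3  | co2      | 85.3   
4  | motion   | 99.7   
5  | co2      | 85.9   
6  | co2      | 64.2   
7  | humidity | 64.2   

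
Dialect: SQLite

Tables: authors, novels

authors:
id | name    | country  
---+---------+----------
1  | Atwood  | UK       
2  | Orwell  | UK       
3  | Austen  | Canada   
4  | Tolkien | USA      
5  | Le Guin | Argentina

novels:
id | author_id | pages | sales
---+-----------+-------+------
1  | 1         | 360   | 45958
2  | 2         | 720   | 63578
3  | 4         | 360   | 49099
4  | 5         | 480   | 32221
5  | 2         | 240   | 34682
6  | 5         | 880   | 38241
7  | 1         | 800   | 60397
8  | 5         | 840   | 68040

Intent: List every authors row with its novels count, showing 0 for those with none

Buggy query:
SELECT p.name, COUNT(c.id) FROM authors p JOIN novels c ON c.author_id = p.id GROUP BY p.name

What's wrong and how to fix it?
Bug: INNER JOIN drops authors rows that have no matching novels rows

Fix: Use LEFT JOIN so parents without children still appear (COUNT(c.id) gives 0)

Corrected query:
SELECT p.name, COUNT(c.id) FROM authors p LEFT JOIN novels c ON c.author_id = p.id GROUP BY p.name

Result:
name    | COUNT(c.id)
--------+------------
Atwood  | 2          
Austen  | 0          
Le Guin | 3          
Orwell  | 2          
Tolkien | 1          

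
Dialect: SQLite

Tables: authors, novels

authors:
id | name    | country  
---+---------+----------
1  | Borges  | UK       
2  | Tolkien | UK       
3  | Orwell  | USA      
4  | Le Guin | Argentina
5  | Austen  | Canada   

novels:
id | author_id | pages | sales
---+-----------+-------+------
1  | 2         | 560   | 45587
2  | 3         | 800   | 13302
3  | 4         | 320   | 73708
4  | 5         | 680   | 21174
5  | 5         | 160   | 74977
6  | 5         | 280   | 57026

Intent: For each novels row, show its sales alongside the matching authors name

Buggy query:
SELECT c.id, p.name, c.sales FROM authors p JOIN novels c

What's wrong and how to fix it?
Bug: JOIN with no ON clause produces a cartesian product; every novels row pairs with every authors row

Fix: Specify the join condition linking the foreign key to the parent id

Corrected query:
SELECT c.id, p.name, c.sales FROM authors p JOIN novels c ON c.author_id = p.id

Result:
id | name    | sales
---+---------+------
1  | Tolkien | 45587
2  | Orwell  | 13302
3  | Le Guin | 73708
4  | Austen  | 21174
5  | Austen  | 74977
6  | Austen  | 57026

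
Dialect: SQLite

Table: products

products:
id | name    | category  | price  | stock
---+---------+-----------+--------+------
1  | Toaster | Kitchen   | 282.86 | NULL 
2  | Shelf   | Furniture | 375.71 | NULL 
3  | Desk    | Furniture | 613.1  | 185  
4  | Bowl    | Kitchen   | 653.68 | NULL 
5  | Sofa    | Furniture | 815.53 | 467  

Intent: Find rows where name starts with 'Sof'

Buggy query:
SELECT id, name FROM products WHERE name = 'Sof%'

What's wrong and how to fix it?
Bug: Wildcards only work with LIKE; '=' treats '%' as a literal character

Fix: Use LIKE for wildcard pattern matching

Corrected query:
SELECT id, name FROM products WHERE name LIKE 'Sof%'

Result:
id | name
---+-----
5  | Sofa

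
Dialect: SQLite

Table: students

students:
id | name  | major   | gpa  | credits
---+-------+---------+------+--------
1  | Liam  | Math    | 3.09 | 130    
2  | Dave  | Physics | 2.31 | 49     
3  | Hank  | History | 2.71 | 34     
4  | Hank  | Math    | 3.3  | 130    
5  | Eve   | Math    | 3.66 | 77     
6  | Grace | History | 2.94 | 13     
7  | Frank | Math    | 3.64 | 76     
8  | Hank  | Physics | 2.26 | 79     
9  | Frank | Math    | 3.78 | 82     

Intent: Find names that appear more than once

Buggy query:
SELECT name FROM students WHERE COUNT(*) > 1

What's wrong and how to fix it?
Bug: COUNT(*) is an aggregate and cannot be used in WHERE

Fix: Group first, then use HAVING for the count condition

Corrected query:
SELECT name FROM students GROUP BY name HAVING COUNT(*) > 1

Result:
name 
-----
Frank
Hank 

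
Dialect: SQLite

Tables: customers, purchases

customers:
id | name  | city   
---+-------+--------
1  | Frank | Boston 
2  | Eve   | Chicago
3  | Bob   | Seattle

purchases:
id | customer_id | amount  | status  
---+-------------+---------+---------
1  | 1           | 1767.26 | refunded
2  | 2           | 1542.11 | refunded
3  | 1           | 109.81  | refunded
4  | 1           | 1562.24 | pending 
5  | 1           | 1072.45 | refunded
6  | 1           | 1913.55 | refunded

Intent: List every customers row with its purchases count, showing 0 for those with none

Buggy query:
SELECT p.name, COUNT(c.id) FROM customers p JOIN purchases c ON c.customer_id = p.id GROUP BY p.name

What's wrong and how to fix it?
Bug: INNER JOIN drops customers rows that have no matching purchases rows

Fix: Switch to LEFT JOIN to retain unmatched parent rows

Corrected query:
SELECT p.name, COUNT(c.id) FROM customers p LEFT JOIN purchases c ON c.customer_id = p.id GROUP BY p.name

Result:
name  | COUNT(c.id)
------+------------
Bob   | 0          
Eve   | 1          
Frank | 5          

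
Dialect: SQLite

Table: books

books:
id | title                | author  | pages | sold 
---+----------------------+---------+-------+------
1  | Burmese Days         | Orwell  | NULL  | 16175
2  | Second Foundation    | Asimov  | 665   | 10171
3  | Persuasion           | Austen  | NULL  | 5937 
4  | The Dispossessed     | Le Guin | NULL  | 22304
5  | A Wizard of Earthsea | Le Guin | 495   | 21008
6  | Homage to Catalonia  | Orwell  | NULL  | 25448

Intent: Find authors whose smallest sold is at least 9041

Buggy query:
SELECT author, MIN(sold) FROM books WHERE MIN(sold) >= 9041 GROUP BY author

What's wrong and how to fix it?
Bug: Aggregates like MIN are computed per group after WHERE runs

Fix: Use HAVING for the per-group MIN condition

Corrected query:
SELECT author, MIN(sold) FROM books GROUP BY author HAVING MIN(sold) >= 9041

Result:
author  | MIN(sold)
--------+----------
Asimov  | 10171    
Le Guin | 21008    
Orwell  | 16175    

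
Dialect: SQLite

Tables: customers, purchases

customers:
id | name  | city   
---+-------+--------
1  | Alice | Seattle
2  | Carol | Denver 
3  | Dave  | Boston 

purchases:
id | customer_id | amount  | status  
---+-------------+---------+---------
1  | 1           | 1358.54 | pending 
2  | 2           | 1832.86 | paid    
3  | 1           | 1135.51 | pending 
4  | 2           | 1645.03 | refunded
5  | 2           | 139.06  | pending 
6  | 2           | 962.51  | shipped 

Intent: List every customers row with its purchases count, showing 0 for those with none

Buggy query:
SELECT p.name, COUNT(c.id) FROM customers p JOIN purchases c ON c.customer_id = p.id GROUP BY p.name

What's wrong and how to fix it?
Bug: INNER JOIN drops customers rows that have no matching purchases rows

Fix: Use LEFT JOIN so parents without children still appear (COUNT(c.id) gives 0)

Corrected query:
SELECT p.name, COUNT(c.id) FROM customers p LEFT JOIN purchases c ON c.customer_id = p.id GROUP BY p.name

Result:
name  | COUNT(c.id)
------+------------
Alice | 2          
Carol | 4          
Dave  | 0          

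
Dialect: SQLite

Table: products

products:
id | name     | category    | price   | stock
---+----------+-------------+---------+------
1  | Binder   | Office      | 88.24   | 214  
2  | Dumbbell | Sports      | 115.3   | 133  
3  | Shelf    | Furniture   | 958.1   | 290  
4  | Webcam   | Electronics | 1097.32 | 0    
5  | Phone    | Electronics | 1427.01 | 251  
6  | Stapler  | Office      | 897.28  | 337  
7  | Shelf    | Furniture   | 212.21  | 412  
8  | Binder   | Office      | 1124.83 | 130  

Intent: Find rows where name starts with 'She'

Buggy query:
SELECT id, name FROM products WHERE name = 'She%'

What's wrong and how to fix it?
Bug: Wildcards only work with LIKE; '=' treats '%' as a literal character

Fix: Use LIKE for wildcard pattern matching

Corrected query:
SELECT id, name FROM products WHERE name LIKE 'She%'

Result:
id | name 
---+------
3  | Shelf
7  | Shelf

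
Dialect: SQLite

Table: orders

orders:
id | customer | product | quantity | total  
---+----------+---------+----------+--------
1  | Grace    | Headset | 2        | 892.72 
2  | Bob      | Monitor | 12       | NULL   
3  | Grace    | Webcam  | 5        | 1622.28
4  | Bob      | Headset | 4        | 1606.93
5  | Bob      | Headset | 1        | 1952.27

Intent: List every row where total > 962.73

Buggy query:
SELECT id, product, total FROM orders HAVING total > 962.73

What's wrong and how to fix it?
Bug: HAVING filters the output of aggregation, but this query has no GROUP BY and no aggregate functions, so SQLite rejects it (HAVING clause on a non-aggregate query); the condition here is per row

Fix: Replace HAVING with WHERE since the condition applies to individual rows

Corrected query:
SELECT id, product, total FROM orders WHERE total > 962.73

Result:
id | product | total  
---+---------+--------
3  | Webcam  | 1622.28
4  | Headset | 1606.93
5  | Headset | 1952.27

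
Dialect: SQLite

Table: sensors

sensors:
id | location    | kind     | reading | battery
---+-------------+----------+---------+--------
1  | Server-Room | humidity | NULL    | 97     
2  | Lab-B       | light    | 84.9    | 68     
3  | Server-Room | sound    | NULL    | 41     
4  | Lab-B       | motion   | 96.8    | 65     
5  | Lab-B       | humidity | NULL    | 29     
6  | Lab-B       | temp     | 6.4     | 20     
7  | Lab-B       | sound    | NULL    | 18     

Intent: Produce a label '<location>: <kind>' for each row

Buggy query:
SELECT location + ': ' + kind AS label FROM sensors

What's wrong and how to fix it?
Bug: SQLite uses || for string concatenation; + coerces text to numbers (yielding 0)

Fix: Use the || operator for string concatenation

Corrected query:
SELECT location || ': ' || kind AS label FROM sensors

Result:
label                
---------------------
Server-Room: humidity
Lab-B: light         
Server-Room: sound   
Lab-B: motion        
Lab-B: humidity      
Lab-B: temp          
Lab-B: sound         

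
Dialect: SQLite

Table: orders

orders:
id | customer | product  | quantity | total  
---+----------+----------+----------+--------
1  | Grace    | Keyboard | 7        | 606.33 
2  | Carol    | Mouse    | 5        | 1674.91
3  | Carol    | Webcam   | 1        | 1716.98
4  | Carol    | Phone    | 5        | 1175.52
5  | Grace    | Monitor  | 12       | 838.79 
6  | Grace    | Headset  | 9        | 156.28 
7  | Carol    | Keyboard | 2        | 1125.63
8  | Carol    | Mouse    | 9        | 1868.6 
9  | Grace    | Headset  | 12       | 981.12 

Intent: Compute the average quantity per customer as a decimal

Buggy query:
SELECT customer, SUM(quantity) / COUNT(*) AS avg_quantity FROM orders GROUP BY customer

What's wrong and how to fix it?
Bug: Both operands are integers, so '/' performs integer division and truncates

Fix: Multiply by 1.0 (or CAST to REAL) to force floating-point division

Corrected query:
SELECT customer, SUM(quantity) * 1.0 / COUNT(*) AS avg_quantity FROM orders GROUP BY customer

Result:
customer | avg_quantity
---------+-------------
Carol    | 4.4         
Grace    | 10          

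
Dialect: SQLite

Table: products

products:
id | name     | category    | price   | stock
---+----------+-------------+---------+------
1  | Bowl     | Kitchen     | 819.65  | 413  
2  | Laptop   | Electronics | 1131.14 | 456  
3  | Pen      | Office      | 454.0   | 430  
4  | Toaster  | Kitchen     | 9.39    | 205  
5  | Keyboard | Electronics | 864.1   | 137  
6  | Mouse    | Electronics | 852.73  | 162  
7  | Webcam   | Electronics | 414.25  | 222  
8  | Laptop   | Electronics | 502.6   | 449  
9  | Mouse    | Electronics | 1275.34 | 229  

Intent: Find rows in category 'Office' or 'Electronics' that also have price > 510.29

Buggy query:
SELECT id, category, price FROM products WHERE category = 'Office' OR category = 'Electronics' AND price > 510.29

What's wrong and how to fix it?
Bug: Without parentheses, AND is evaluated before OR, so the price filter only applies to the 'Electronics' branch

Fix: Group the OR with parentheses (or use IN), then AND the threshold

Corrected query:
SELECT id, category, price FROM products WHERE (category = 'Office' OR category = 'Electronics') AND price > 510.29

Result:
id | category    | price  
---+-------------+--------
2  | Electronics | 1131.14
5  | Electronics | 864.1  
6  | Electronics | 852.73 
9  | Electronics | 1275.34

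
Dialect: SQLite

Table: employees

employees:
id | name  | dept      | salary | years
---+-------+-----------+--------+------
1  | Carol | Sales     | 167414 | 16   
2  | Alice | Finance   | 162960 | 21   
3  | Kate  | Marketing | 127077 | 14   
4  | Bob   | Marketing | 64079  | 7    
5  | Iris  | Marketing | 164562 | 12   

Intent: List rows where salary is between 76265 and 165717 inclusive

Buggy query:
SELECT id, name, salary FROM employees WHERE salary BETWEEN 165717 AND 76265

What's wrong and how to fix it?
Bug: The bounds are reversed; BETWEEN a AND b requires a <= b to match anything

Fix: Swap the bounds so the smaller value comes first

Corrected query:
SELECT id, name, salary FROM employees WHERE salary BETWEEN 76265 AND 165717

Result:
id | name  | salary
---+-------+-------
2  | Alice | 162960
3  | Kate  | 127077
5  | Iris  | 164562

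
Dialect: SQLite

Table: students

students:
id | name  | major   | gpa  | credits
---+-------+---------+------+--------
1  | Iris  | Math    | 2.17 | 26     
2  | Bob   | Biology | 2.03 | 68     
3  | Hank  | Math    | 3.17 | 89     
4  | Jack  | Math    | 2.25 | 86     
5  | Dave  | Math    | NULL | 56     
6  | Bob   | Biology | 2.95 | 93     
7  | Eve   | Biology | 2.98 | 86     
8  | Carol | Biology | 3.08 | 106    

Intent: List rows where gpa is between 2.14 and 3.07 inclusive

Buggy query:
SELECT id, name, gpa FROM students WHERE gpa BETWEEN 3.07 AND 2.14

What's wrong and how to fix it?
Bug: The bounds are reversed; BETWEEN a AND b requires a <= b to match anything

Fix: Swap the bounds so the smaller value comes first

Corrected query:
SELECT id, name, gpa FROM students WHERE gpa BETWEEN 2.14 AND 3.07

Result:
id | name | gpa 
---+------+-----
1  | Iris | 2.17
4  | Jack | 2.25
6  | Bob  | 2.95
7  | Eve  | 2.98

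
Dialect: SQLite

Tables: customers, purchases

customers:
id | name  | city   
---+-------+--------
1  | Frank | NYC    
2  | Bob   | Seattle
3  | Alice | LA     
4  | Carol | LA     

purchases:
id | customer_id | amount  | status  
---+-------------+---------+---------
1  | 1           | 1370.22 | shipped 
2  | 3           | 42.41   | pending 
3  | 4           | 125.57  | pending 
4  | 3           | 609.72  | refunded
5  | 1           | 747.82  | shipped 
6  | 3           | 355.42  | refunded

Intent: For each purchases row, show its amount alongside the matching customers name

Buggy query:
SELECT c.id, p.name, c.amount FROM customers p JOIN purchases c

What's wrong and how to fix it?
Bug: JOIN with no ON clause produces a cartesian product; every purchases row pairs with every customers row

Fix: Add ON c.customer_id = p.id to the JOIN

Corrected query:
SELECT c.id, p.name, c.amount FROM customers p JOIN purchases c ON c.customer_id = p.id

Result:
id | name  | amount 
---+-------+--------
1  | Frank | 1370.22
2  | Alice | 42.41  
3  | Carol | 125.57 
4  | Alice | 609.72 
5  | Frank | 747.82 
6  | Alice | 355.42 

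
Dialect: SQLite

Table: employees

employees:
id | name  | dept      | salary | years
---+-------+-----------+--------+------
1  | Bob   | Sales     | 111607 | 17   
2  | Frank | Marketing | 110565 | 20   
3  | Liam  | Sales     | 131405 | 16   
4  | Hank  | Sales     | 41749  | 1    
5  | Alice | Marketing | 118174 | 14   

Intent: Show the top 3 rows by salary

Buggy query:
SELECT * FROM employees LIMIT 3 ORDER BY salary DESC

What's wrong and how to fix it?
Bug: ORDER BY cannot follow LIMIT; LIMIT is the final clause

Fix: Swap the clauses: ORDER BY first, then LIMIT

Corrected query:
SELECT * FROM employees ORDER BY salary DESC LIMIT 3

Result:
id | name  | dept      | salary | years
---+-------+-----------+--------+------
3  | Liam  | Sales     | 131405 | 16   
5  | Alice | Marketing | 118174 | 14   
1  | Bob   | Sales     | 111607 | 17   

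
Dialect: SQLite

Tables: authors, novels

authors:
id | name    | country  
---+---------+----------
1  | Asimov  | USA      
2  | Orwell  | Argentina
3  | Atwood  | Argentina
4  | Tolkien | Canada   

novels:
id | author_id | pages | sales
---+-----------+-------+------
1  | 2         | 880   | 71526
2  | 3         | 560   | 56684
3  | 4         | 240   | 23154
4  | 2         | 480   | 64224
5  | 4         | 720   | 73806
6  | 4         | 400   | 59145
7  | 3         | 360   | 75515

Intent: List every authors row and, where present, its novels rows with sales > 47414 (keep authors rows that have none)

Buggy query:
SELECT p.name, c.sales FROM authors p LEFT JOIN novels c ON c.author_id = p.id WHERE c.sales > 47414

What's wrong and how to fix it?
Bug: A WHERE condition on the right-hand table after LEFT JOIN drops unmatched parents

Fix: Put 'c.sales > 47414' in the JOIN's ON clause instead of WHERE

Corrected query:
SELECT p.name, c.sales FROM authors p LEFT JOIN novels c ON c.author_id = p.id AND c.sales > 47414

Result:
name    | sales
--------+------
Asimov  | NULL 
Orwell  | 64224
Orwell  | 71526
Atwood  | 56684
Atwood  | 75515
Tolkien | 59145
Tolkien | 73806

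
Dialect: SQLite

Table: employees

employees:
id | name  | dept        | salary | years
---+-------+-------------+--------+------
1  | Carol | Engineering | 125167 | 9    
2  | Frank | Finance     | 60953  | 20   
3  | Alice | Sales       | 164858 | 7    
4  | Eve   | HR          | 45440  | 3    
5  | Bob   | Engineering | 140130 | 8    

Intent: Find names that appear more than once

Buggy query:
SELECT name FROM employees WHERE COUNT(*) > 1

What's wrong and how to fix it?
Bug: COUNT(*) is an aggregate and cannot be used in WHERE

Fix: GROUP BY name, then filter groups with HAVING COUNT(*) > 1

Corrected query:
SELECT name FROM employees GROUP BY name HAVING COUNT(*) > 1

Result:
(no rows)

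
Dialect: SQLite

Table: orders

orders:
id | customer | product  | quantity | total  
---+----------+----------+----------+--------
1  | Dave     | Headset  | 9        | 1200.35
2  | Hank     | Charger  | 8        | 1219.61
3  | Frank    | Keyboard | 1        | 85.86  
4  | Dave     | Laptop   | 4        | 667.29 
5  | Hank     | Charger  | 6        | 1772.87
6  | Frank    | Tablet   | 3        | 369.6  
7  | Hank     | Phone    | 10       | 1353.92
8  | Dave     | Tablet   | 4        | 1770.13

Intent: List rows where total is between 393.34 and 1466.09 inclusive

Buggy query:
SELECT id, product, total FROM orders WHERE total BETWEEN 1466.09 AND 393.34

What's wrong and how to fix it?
Bug: The bounds are reversed; BETWEEN a AND b requires a <= b to match anything

Fix: Write BETWEEN 393.34 AND 1466.09

Corrected query:
SELECT id, product, total FROM orders WHERE total BETWEEN 393.34 AND 1466.09

Result:
id | product | total  
---+---------+--------
1  | Headset | 1200.35
2  | Charger | 1219.61
4  | Laptop  | 667.29 
7  | Phone   | 1353.92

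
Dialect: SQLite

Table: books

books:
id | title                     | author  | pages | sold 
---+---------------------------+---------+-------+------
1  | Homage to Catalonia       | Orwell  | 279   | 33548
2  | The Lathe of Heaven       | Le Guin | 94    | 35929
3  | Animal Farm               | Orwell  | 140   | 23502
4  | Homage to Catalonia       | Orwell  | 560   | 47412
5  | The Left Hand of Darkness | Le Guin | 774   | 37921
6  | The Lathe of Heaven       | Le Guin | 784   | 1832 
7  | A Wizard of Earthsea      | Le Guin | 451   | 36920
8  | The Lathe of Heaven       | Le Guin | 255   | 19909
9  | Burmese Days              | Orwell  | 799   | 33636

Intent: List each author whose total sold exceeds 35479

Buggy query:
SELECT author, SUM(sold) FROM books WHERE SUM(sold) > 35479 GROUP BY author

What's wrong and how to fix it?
Bug: WHERE runs before GROUP BY, so aggregates aren't available there

Fix: Use HAVING (which filters groups after aggregation) instead of WHERE

Corrected query:
SELECT author, SUM(sold) FROM books GROUP BY author HAVING SUM(sold) > 35479

Result:
author  | SUM(sold)
--------+----------
Le Guin | 132511   
Orwell  | 138098   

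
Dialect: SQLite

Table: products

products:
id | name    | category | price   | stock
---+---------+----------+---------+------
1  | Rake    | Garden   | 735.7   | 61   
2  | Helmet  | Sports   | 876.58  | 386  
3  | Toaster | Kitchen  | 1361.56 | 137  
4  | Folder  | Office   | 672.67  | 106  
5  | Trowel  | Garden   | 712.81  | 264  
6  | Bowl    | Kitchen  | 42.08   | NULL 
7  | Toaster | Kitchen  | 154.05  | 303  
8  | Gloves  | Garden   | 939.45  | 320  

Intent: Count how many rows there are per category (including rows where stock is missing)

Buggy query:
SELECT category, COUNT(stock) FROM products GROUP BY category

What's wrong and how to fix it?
Bug: COUNT(stock) skips NULLs, so groups with missing stock are undercounted

Fix: Use COUNT(*) to count all rows regardless of NULL

Corrected query:
SELECT category, COUNT(*) FROM products GROUP BY category

Result:
category | COUNT(*)
---------+---------
Garden   | 3       
Kitchen  | 3       
Office   | 1       
Sports   | 1       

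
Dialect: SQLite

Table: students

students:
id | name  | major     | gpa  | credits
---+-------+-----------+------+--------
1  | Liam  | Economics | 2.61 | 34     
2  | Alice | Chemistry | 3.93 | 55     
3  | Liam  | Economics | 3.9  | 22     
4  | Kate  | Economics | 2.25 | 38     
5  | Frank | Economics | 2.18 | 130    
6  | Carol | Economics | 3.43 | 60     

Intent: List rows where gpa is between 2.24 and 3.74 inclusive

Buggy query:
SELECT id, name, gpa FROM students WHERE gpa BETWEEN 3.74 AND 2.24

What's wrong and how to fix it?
Bug: The bounds are reversed; BETWEEN a AND b requires a <= b to match anything

Fix: Swap the bounds so the smaller value comes first

Corrected query:
SELECT id, name, gpa FROM students WHERE gpa BETWEEN 2.24 AND 3.74

Result:
id | name  | gpa 
---+-------+-----
1  | Liam  | 2.61
4  | Kate  | 2.25
6  | Carol | 3.43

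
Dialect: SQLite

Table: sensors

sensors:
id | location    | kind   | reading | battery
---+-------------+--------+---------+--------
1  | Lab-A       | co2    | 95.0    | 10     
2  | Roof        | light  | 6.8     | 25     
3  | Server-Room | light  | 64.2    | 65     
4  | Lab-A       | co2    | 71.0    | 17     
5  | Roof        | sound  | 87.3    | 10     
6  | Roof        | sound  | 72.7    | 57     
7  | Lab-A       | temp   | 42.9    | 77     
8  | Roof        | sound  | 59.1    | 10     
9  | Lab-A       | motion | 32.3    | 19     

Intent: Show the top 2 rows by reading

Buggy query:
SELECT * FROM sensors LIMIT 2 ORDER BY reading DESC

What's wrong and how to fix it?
Bug: LIMIT must come after ORDER BY

Fix: Swap the clauses: ORDER BY first, then LIMIT

Corrected query:
SELECT * FROM sensors ORDER BY reading DESC LIMIT 2

Result:
id | location | kind  | reading | battery
---+----------+-------+---------+--------
1  | Lab-A    | co2   | 95      | 10     
5  | Roof     | sound | 87.3    | 10     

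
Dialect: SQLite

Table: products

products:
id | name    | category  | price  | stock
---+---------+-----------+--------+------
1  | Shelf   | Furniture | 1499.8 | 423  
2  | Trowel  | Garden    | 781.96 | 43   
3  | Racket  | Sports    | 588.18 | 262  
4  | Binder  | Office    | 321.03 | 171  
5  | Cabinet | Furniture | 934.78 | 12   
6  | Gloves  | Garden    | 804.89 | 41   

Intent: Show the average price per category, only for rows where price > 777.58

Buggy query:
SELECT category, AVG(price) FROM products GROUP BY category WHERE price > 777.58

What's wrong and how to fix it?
Bug: WHERE cannot follow GROUP BY

Fix: Place WHERE between FROM and GROUP BY

Corrected query:
SELECT category, AVG(price) FROM products WHERE price > 777.58 GROUP BY category

Result:
category  | AVG(price)
----------+-----------
Furniture | 1217.29   
Garden    | 793.425   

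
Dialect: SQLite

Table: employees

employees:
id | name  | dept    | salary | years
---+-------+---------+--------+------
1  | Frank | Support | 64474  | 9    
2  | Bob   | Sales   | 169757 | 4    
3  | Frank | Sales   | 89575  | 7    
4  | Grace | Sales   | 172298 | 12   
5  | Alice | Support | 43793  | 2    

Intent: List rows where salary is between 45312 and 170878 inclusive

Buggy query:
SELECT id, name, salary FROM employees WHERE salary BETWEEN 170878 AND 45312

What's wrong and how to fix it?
Bug: The bounds are reversed; BETWEEN a AND b requires a <= b to match anything

Fix: Write BETWEEN 45312 AND 170878

Corrected query:
SELECT id, name, salary FROM employees WHERE salary BETWEEN 45312 AND 170878

Result:
id | name  | salary
---+-------+-------
1  | Frank | 64474 
2  | Bob   | 169757
3  | Frank | 89575 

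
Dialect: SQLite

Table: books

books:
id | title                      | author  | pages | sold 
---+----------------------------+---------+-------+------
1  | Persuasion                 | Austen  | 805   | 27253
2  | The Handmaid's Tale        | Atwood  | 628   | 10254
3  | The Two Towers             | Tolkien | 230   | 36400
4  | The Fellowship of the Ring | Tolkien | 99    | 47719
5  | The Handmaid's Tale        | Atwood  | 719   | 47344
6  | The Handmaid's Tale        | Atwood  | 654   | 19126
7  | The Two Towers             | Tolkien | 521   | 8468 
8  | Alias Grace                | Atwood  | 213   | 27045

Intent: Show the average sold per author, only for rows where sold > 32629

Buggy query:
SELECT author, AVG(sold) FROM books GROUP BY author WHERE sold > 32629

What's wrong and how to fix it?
Bug: WHERE cannot follow GROUP BY

Fix: Place WHERE between FROM and GROUP BY

Corrected query:
SELECT author, AVG(sold) FROM books WHERE sold > 32629 GROUP BY author

Result:
author  | AVG(sold)
--------+----------
Atwood  | 47344    
Tolkien | 42059.5  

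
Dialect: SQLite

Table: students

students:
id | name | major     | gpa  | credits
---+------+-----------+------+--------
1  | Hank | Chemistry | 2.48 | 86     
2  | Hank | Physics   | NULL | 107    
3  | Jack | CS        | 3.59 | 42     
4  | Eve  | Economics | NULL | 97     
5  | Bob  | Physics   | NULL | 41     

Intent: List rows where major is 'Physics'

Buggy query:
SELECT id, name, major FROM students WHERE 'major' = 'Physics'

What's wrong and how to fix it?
Bug: 'major' in single quotes is a string literal, not the column; the comparison is literal-vs-literal and never true

Fix: Remove the quotes around the column name (or use double quotes for an identifier)

Corrected query:
SELECT id, name, major FROM students WHERE major = 'Physics'

Result:
id | name | major  
---+------+--------
2  | Hank | Physics
5  | Bob  | Physics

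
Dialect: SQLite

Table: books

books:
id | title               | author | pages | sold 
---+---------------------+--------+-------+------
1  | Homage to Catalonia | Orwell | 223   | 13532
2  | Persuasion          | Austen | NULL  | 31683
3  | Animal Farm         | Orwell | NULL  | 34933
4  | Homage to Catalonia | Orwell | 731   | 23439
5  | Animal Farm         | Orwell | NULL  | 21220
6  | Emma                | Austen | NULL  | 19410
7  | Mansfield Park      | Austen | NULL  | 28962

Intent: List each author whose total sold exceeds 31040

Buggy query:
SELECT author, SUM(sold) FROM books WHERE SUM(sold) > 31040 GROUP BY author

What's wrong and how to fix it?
Bug: SUM(sold) is an aggregate, but WHERE filters rows before aggregation

Fix: Move the aggregate condition to a HAVING clause

Corrected query:
SELECT author, SUM(sold) FROM books GROUP BY author HAVING SUM(sold) > 31040

Result:
author | SUM(sold)
-------+----------
Austen | 80055    
Orwell | 93124    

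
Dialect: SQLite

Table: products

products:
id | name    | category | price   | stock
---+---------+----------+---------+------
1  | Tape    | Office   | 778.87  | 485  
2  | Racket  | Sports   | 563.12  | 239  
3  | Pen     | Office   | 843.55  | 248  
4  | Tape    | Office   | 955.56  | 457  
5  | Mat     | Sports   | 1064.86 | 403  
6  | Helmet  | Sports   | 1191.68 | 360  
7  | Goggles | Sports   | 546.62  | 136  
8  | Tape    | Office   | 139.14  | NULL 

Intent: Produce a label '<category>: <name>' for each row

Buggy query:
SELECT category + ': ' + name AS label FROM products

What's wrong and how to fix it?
Bug: SQLite uses || for string concatenation; + coerces text to numbers (yielding 0)

Fix: Use the || operator for string concatenation

Corrected query:
SELECT category || ': ' || name AS label FROM products

Result:
label          
---------------
Office: Tape   
Sports: Racket 
Office: Pen    
Office: Tape   
Sports: Mat    
Sports: Helmet 
Sports: Goggles
Office: Tape   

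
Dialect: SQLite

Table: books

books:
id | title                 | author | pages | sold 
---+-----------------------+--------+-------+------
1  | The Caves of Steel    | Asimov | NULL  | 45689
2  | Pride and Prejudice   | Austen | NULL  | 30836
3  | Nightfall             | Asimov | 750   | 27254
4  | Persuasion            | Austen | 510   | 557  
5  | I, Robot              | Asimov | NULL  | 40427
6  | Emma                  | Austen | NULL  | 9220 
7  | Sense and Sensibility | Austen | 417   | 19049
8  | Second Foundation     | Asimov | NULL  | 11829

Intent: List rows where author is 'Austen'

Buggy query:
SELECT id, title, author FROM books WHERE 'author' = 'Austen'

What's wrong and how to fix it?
Bug: Single quotes denote string literals in SQL; the column name is being compared as a constant string

Fix: Reference the column as author without single quotes

Corrected query:
SELECT id, title, author FROM books WHERE author = 'Austen'

Result:
id | title                 | author
---+-----------------------+-------
2  | Pride and Prejudice   | Austen
4  | Persuasion            | Austen
6  | Emma                  | Austen
7  | Sense and Sensibility | Austen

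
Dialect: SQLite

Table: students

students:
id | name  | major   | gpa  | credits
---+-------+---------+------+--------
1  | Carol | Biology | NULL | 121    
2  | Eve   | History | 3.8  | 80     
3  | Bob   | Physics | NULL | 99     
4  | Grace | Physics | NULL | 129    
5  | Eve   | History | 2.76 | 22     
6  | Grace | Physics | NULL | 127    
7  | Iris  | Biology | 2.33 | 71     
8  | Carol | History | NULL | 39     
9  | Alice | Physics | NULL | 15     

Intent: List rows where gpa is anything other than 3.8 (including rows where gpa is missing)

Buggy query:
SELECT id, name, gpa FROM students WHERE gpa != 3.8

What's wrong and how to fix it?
Bug: Inequality against NULL is unknown, not true; rows with NULL are dropped

Fix: Handle NULL separately with IS NULL alongside the inequality

Corrected query:
SELECT id, name, gpa FROM students WHERE gpa != 3.8 OR gpa IS NULL

Result:
id | name  | gpa 
---+-------+-----
1  | Carol | NULL
3  | Bob   | NULL
4  | Grace | NULL
5  | Eve   | 2.76
6  | Grace | NULL
7  | Iris  | 2.33
8  | Carol | NULL
9  | Alice | NULL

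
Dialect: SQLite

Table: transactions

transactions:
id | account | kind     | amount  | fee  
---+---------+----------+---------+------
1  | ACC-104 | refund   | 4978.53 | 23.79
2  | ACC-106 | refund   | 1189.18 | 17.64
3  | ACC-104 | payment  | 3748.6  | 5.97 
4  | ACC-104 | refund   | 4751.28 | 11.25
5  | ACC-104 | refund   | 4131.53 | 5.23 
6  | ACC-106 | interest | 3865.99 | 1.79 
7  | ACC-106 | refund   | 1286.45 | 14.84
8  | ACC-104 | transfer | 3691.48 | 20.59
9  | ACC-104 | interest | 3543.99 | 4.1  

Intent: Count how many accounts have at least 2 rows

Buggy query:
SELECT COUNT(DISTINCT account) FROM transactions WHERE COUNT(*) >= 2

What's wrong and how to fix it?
Bug: COUNT(*) cannot appear in WHERE; the per-group count doesn't exist yet

Fix: Group first with HAVING COUNT(*) >= 2, then COUNT the resulting groups

Corrected query:
SELECT COUNT(*) FROM (SELECT account FROM transactions GROUP BY account HAVING COUNT(*) >= 2)

Result:
COUNT(*)
--------
2       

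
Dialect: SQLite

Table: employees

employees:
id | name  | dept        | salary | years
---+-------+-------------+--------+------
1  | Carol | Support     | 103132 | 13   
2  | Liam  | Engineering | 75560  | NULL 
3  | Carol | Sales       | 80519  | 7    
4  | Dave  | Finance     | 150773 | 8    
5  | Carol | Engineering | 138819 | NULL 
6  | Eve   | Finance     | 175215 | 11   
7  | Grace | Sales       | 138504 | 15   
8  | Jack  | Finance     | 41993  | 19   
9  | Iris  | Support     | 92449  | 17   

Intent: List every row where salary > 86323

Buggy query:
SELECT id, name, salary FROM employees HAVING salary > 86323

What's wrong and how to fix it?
Bug: HAVING filters the output of aggregation, but this query has no GROUP BY and no aggregate functions, so SQLite rejects it (HAVING clause on a non-aggregate query); the condition here is per row

Fix: Replace HAVING with WHERE since the condition applies to individual rows

Corrected query:
SELECT id, name, salary FROM employees WHERE salary > 86323

Result:
id | name  | salary
---+-------+-------
1  | Carol | 103132
4  | Dave  | 150773
5  | Carol | 138819
6  | Eve   | 175215
7  | Grace | 138504
9  | Iris  | 92449 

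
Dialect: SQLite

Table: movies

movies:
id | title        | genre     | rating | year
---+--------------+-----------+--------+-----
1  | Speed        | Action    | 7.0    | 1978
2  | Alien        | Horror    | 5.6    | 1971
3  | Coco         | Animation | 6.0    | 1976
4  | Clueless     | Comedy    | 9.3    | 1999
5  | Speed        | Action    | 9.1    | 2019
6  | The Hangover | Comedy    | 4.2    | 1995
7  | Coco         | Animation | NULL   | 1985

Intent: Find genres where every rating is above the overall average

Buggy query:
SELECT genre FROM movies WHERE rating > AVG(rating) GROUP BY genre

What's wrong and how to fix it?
Bug: WHERE evaluates per row before aggregation, so AVG() is unavailable

Fix: Use a subquery for AVG and a HAVING MIN(...) filter so the condition holds for every row in the group

Corrected query:
SELECT genre FROM movies GROUP BY genre HAVING MIN(rating) > (SELECT AVG(rating) FROM movies)

Result:
genre 
------
Action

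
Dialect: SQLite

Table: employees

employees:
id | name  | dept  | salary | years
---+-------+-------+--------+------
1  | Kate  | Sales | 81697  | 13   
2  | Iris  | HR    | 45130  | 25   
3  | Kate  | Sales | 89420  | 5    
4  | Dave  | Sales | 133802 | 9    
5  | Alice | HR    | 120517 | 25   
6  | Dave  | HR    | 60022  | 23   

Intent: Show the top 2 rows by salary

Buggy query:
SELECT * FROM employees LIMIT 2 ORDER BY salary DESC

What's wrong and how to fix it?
Bug: LIMIT must come after ORDER BY

Fix: Sort with ORDER BY, then apply LIMIT

Corrected query:
SELECT * FROM employees ORDER BY salary DESC LIMIT 2

Result:
id | name  | dept  | salary | years
---+-------+-------+--------+------
4  | Dave  | Sales | 133802 | 9    
5  | Alice | HR    | 120517 | 25   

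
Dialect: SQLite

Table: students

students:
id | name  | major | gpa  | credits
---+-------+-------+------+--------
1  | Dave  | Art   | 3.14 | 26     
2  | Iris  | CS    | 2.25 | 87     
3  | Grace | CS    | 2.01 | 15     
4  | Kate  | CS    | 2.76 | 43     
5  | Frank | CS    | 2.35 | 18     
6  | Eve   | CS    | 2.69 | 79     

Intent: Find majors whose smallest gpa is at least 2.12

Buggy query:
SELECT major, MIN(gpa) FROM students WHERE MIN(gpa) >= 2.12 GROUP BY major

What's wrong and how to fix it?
Bug: MIN() in WHERE is a misuse of aggregate

Fix: Replace WHERE with HAVING after the GROUP BY

Corrected query:
SELECT major, MIN(gpa) FROM students GROUP BY major HAVING MIN(gpa) >= 2.12

Result:
major | MIN(gpa)
------+---------
Art   | 3.14    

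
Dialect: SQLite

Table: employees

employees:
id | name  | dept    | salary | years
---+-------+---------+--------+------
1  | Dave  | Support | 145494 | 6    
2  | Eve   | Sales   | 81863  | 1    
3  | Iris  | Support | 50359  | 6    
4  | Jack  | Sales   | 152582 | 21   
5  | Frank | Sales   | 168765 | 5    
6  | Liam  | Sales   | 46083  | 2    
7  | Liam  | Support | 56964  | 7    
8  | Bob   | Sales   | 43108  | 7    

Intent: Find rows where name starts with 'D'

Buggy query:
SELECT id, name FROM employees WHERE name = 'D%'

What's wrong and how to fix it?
Bug: '=' compares the literal string including the % character; pattern matching needs LIKE

Fix: Replace '=' with LIKE so 'D%' is treated as a pattern

Corrected query:
SELECT id, name FROM employees WHERE name LIKE 'D%'

Result:
id | name
---+-----
1  | Dave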